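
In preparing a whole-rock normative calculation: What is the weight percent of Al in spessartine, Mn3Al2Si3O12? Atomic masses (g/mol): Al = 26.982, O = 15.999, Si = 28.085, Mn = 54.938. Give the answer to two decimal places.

Formula mass = 3×54.938 + 2×26.982 + 3×28.085 + 12×15.999 = 495.021 g/mol, of which 53.964 g is Al.
So Al makes up 53.964/495.021 = 0.1090 of the mass, i.e. 10.90%.

10.90 mass %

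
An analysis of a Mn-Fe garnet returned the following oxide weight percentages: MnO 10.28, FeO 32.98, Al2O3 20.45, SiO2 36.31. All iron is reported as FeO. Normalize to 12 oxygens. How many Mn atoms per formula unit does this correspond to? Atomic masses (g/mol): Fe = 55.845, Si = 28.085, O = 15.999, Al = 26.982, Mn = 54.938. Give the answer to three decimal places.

0.720 Mn apfu

MnO (M=70.937): mol = 0.14492; Mn = 0.14492, O = 0.14492.
FeO (M=71.844): mol = 0.45905; Fe = 0.45905, O = 0.45905.
Al2O3 (M=101.961): mol = 0.20057; Al = 0.40114, O = 0.60171.
SiO2 (M=60.083): mol = 0.60433; Si = 0.60433, O = 1.20866.
ΣO = 2.41434; factor = 12/ΣO = 4.97030.
Mn apfu = 0.14492 × 4.97030 = 0.720.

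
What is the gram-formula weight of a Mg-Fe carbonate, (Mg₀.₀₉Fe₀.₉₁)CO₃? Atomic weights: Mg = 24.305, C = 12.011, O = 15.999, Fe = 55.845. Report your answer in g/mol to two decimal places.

113.01 g/mol

M = 0.09*24.305 + 0.91*55.845 + 1*12.011 + 3*15.999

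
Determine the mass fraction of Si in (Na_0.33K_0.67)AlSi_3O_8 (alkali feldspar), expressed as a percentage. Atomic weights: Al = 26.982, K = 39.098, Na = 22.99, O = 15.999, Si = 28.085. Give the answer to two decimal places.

M((Na_0.33K_0.67)AlSi_3O_8) = 273.011 g/mol.
Si contributes 3 × 28.085 = 84.255 g per mole.
84.255/273.011 = 0.3086 → 30.86%.

30.86 wt%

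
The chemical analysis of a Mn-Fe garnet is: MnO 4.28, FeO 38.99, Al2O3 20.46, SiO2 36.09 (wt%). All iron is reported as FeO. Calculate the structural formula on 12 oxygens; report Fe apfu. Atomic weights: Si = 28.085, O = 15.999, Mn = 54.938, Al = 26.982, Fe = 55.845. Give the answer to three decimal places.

2.706 Fe apfu

4.28 wt% MnO ÷ 70.937 g/mol = 0.06034 mol, giving 0.06034 Mn and 0.06034 O.
38.99 wt% FeO ÷ 71.844 g/mol = 0.54270 mol, giving 0.54270 Fe and 0.54270 O.
20.46 wt% Al2O3 ÷ 101.961 g/mol = 0.20066 mol, giving 0.40132 Al and 0.60198 O.
36.09 wt% SiO2 ÷ 60.083 g/mol = 0.60067 mol, giving 0.60067 Si and 1.20134 O.
Oxygen sums to 2.40636; scaling by 12/2.40636 = 4.98679 puts the formula on 12 O.
Fe: 0.54270 × 4.98679 = 2.706 atoms per formula unit.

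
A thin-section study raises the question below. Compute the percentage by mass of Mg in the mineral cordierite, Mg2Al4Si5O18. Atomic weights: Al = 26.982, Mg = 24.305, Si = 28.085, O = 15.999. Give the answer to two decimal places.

Formula mass = 2·24.305 + 4·26.982 + 5·28.085 + 18·15.999 = 584.945 g/mol, of which 48.610 g is Mg.
So Mg makes up 48.610/584.945 = 0.0831 of the mass, i.e. 8.31%.

8.31 weight percent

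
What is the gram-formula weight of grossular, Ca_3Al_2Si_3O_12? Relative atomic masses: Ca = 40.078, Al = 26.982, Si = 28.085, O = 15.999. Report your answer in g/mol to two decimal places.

M = 3*40.078 + 2*26.982 + 3*28.085 + 12*15.999

450.44 g/mol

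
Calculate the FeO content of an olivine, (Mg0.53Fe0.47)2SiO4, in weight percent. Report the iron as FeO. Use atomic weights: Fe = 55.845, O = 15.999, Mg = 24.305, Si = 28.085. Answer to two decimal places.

39.65 wt%

Molar mass of (Mg0.53Fe0.47)2SiO4 = 1.06×24.305 + 0.94×55.845 + 1×28.085 + 4×15.999 = 170.339 g/mol.
Each formula unit contains 0.94 Fe, equivalent to 0.94/1 = 0.9400 mol FeO.
M(FeO) = 1×55.845 + 1×15.999 = 71.844 g/mol.
Mass of FeO per formula unit = 0.9400 × 71.844 = 67.533 g.
FeO wt% = 67.533 / 170.339 × 100 = 39.65%.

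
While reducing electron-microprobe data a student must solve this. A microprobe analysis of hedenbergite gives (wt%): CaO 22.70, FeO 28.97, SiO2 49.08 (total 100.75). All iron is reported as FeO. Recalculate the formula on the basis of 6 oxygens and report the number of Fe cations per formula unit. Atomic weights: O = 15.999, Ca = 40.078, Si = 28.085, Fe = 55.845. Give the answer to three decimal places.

22.70 wt% CaO ÷ 56.077 g/mol = 0.40480 mol, giving 0.40480 Ca and 0.40480 O.
28.97 wt% FeO ÷ 71.844 g/mol = 0.40323 mol, giving 0.40323 Fe and 0.40323 O.
49.08 wt% SiO2 ÷ 60.083 g/mol = 0.81687 mol, giving 0.81687 Si and 1.63374 O.
Oxygen sums to 2.44177; scaling by 6/2.44177 = 2.45723 puts the formula on 6 O.
Fe: 0.40323 × 2.45723 = 0.991 atoms per formula unit.

0.991 Fe apfu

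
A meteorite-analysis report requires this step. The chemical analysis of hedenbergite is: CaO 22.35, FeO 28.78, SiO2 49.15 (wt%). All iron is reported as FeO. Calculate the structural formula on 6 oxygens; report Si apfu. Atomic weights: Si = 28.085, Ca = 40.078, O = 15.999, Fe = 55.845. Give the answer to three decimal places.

22.35 wt% CaO ÷ 56.077 g/mol = 0.39856 mol, giving 0.39856 Ca and 0.39856 O.
28.78 wt% FeO ÷ 71.844 g/mol = 0.40059 mol, giving 0.40059 Fe and 0.40059 O.
49.15 wt% SiO2 ÷ 60.083 g/mol = 0.81804 mol, giving 0.81804 Si and 1.63608 O.
Oxygen sums to 2.43523; scaling by 6/2.43523 = 2.46383 puts the formula on 6 O.
Si: 0.81804 × 2.46383 = 2.016 atoms per formula unit.

2.016 Si apfu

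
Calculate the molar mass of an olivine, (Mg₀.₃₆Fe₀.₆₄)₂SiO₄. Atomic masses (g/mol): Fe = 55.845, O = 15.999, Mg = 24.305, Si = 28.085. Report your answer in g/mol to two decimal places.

Mg: 0.72 × 24.305 = 17.4996
Fe: 1.28 × 55.845 = 71.4816
Si: 1 × 28.085 = 28.0850
O: 4 × 15.999 = 63.9960
Summing the contributions gives the formula mass.

181.06 g/mol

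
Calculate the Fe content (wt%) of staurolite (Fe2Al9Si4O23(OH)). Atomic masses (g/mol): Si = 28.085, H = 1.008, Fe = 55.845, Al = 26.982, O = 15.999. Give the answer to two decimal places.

Molar mass of Fe2Al9Si4O23(OH): 2·55.845 + 9·26.982 + 4·28.085 + 24·15.999 + 1·1.008 = 851.852 g/mol.
Mass of Fe per formula unit: 2 × 55.845 = 111.690 g.
Weight fraction Fe = 111.690 / 851.852 = 0.1311.

13.11 wt%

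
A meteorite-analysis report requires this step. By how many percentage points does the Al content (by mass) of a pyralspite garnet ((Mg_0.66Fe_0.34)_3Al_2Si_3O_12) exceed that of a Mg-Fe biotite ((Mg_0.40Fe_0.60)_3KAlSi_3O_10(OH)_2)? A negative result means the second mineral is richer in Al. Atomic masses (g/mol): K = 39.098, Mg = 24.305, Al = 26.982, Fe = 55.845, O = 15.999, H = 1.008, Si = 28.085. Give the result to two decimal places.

6.71 percentage points

First mineral: 53.964 g Al in 435.293 g formula = 12.40 wt% Al.
Second mineral: 26.982 g Al in 474.026 g formula = 5.69 wt% Al.
12.40% − 5.69% gives a difference of 6.71 percentage points.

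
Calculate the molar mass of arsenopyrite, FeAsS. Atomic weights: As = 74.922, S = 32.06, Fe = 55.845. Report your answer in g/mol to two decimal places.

162.83 g/mol

The formula mass is the sum 1·55.845 + 1·74.922 + 1·32.06.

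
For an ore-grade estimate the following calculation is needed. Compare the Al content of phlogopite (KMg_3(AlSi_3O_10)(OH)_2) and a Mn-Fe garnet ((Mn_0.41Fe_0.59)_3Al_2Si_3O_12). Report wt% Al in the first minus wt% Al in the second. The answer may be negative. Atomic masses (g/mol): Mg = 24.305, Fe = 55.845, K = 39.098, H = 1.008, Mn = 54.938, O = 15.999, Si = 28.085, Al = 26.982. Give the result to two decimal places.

-4.40 percentage points

First mineral: 26.982 g Al in 417.254 g formula = 6.47 wt% Al.
Second mineral: 53.964 g Al in 496.626 g formula = 10.87 wt% Al.
6.47% − 10.87% gives a difference of -4.40 percentage points.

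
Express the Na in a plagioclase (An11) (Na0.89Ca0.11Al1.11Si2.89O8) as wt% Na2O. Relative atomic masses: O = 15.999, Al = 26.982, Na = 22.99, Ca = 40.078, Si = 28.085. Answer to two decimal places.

10.45 wt%

Molar mass of Na0.89Ca0.11Al1.11Si2.89O8 = 0.89·22.99 + 0.11·40.078 + 1.11·26.982 + 2.89·28.085 + 8·15.999 = 263.977 g/mol.
Each formula unit contains 0.89 Na, equivalent to 0.89/2 = 0.4450 mol Na2O.
M(Na2O) = 2×22.99 + 1×15.999 = 61.979 g/mol.
Mass of Na2O per formula unit = 0.4450 × 61.979 = 27.581 g.
Na2O wt% = 27.581 / 263.977 × 100 = 10.45%.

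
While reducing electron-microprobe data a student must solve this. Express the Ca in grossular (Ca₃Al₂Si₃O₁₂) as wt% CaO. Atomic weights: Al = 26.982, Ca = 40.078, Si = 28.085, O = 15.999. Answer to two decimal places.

37.35 wt%

Molar mass of Ca₃Al₂Si₃O₁₂ = 3·40.078 + 2·26.982 + 3·28.085 + 12·15.999 = 450.441 g/mol.
Each formula unit contains 3 Ca, equivalent to 3/1 = 3.0000 mol CaO.
M(CaO) = 1×40.078 + 1×15.999 = 56.077 g/mol.
Mass of CaO per formula unit = 3.0000 × 56.077 = 168.231 g.
CaO wt% = 168.231 / 450.441 × 100 = 37.35%.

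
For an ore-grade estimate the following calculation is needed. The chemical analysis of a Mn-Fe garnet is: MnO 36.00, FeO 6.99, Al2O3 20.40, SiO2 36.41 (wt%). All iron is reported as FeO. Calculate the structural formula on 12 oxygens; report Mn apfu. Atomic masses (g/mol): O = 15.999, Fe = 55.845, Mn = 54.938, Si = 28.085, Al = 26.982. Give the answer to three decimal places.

2.520 Mn apfu

MnO: 36.00/70.937 = 0.50749 mol → 0.50749 mol Mn, 0.50749 mol O.
FeO: 6.99/71.844 = 0.09729 mol → 0.09729 mol Fe, 0.09729 mol O.
Al2O3: 20.40/101.961 = 0.20008 mol → 0.40016 mol Al, 0.60024 mol O.
SiO2: 36.41/60.083 = 0.60600 mol → 0.60600 mol Si, 1.21200 mol O.
Total oxygen = 2.41702 mol. Normalization factor = 12/2.41702 = 4.96479.
Mn per 12 O = 0.50749 × 4.96479 = 2.520.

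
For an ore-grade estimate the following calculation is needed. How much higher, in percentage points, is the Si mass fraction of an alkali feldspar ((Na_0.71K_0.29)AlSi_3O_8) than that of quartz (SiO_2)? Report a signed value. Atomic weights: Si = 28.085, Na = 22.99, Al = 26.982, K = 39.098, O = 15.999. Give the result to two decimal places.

First mineral: 84.255 g Si in 266.890 g formula = 31.57 wt% Si.
Second mineral: 28.085 g Si in 60.083 g formula = 46.74 wt% Si.
31.57% − 46.74% gives a difference of -15.17 percentage points.

-15.17 percentage points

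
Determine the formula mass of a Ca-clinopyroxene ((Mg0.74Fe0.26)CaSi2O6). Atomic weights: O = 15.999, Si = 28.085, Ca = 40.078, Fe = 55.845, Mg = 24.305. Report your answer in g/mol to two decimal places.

224.75 g/mol

M = 0.74·24.305 + 0.26·55.845 + 1·40.078 + 2·28.085 + 6·15.999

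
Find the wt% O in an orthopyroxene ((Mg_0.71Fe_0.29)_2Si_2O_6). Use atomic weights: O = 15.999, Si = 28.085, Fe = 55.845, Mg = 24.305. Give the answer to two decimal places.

43.82 weight percent

Molar mass of (Mg_0.71Fe_0.29)_2Si_2O_6: 1.42*24.305 + 0.58*55.845 + 2*28.085 + 6*15.999 = 219.067 g/mol.
Mass of O per formula unit: 6 × 15.999 = 95.994 g.
Weight fraction O = 95.994 / 219.067 = 0.4382.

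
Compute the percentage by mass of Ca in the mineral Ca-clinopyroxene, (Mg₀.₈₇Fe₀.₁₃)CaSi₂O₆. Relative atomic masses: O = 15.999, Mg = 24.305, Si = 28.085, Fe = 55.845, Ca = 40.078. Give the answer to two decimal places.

18.16 weight percent

M((Mg₀.₈₇Fe₀.₁₃)CaSi₂O₆) = 220.647 g/mol.
Ca contributes 1 × 40.078 = 40.078 g per mole.
40.078/220.647 = 0.1816 → 18.16%.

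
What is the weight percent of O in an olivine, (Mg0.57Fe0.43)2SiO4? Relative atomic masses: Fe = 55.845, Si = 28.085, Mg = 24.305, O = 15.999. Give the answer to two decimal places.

38.13 wt%

Molar mass of (Mg0.57Fe0.43)2SiO4: 1.14*24.305 + 0.86*55.845 + 1*28.085 + 4*15.999 = 167.815 g/mol.
Mass of O per formula unit: 4 × 15.999 = 63.996 g.
Weight fraction O = 63.996 / 167.815 = 0.3813.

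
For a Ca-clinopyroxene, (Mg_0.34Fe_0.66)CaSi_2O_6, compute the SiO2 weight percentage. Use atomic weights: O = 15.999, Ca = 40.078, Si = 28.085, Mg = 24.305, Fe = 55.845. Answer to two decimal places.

Molar mass of (Mg_0.34Fe_0.66)CaSi_2O_6 = 0.34×24.305 + 0.66×55.845 + 1×40.078 + 2×28.085 + 6×15.999 = 237.363 g/mol.
Each formula unit contains 2 Si, equivalent to 2/1 = 2.0000 mol SiO2.
M(SiO2) = 1×28.085 + 2×15.999 = 60.083 g/mol.
Mass of SiO2 per formula unit = 2.0000 × 60.083 = 120.166 g.
SiO2 wt% = 120.166 / 237.363 × 100 = 50.63%.

50.63 wt%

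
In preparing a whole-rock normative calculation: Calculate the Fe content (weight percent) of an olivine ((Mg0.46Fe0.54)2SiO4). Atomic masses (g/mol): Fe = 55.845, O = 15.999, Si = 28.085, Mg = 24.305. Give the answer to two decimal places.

Molar mass of (Mg0.46Fe0.54)2SiO4: 0.92×24.305 + 1.08×55.845 + 1×28.085 + 4×15.999 = 174.754 g/mol.
Mass of Fe per formula unit: 1.08 × 55.845 = 60.313 g.
Weight fraction Fe = 60.313 / 174.754 = 0.3451.

34.51 weight percent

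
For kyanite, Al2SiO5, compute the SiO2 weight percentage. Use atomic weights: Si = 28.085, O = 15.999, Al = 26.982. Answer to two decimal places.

37.08 wt%

Molar mass of Al2SiO5 = 2·26.982 + 1·28.085 + 5·15.999 = 162.044 g/mol.
Each formula unit contains 1 Si, equivalent to 1/1 = 1.0000 mol SiO2.
M(SiO2) = 1×28.085 + 2×15.999 = 60.083 g/mol.
Mass of SiO2 per formula unit = 1.0000 × 60.083 = 60.083 g.
SiO2 wt% = 60.083 / 162.044 × 100 = 37.08%.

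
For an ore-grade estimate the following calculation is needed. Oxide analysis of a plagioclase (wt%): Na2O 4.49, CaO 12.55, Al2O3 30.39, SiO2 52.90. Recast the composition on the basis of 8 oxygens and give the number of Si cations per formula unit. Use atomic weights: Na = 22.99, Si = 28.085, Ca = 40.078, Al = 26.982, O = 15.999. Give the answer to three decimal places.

Na2O (M=61.979): mol = 0.07244; Na = 0.14488, O = 0.07244.
CaO (M=56.077): mol = 0.22380; Ca = 0.22380, O = 0.22380.
Al2O3 (M=101.961): mol = 0.29806; Al = 0.59612, O = 0.89418.
SiO2 (M=60.083): mol = 0.88045; Si = 0.88045, O = 1.76090.
ΣO = 2.95132; factor = 8/ΣO = 2.71065.
Si apfu = 0.88045 × 2.71065 = 2.387.

2.387 Si apfu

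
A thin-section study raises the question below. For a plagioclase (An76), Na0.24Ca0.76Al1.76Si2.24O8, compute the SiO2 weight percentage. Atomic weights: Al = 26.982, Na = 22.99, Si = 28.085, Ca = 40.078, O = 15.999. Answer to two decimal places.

49.05 wt%

M(Na0.24Ca0.76Al1.76Si2.24O8) = 274.368 g/mol; M(SiO2) = 60.083 g/mol.
Moles SiO2 per formula unit = 2.24 Si ÷ 1 = 2.2400.
SiO2 fraction = (2.2400 × 60.083) / 274.368 = 134.586/274.368 = 0.4905.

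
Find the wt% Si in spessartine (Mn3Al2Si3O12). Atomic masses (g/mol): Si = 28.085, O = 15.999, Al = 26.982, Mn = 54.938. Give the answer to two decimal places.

17.02 wt%

Molar mass of Mn3Al2Si3O12: 3*54.938 + 2*26.982 + 3*28.085 + 12*15.999 = 495.021 g/mol.
Mass of Si per formula unit: 3 × 28.085 = 84.255 g.
Weight fraction Si = 84.255 / 495.021 = 0.1702.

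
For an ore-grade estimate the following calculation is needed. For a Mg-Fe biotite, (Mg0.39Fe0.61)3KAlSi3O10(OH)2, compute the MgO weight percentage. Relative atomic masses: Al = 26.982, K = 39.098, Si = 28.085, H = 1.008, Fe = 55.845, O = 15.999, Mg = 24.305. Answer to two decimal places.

Molar mass of (Mg0.39Fe0.61)3KAlSi3O10(OH)2 = 1.17·24.305 + 1.83·55.845 + 1·39.098 + 1·26.982 + 3·28.085 + 12·15.999 + 2·1.008 = 474.972 g/mol.
Each formula unit contains 1.17 Mg, equivalent to 1.17/1 = 1.1700 mol MgO.
M(MgO) = 1×24.305 + 1×15.999 = 40.304 g/mol.
Mass of MgO per formula unit = 1.1700 × 40.304 = 47.156 g.
MgO wt% = 47.156 / 474.972 × 100 = 9.93%.

9.93 wt%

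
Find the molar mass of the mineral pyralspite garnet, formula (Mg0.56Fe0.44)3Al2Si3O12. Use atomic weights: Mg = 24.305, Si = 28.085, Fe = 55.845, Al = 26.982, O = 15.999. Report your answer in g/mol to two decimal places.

444.75 g/mol

Mg: 1.68 × 24.305 = 40.8324
Fe: 1.32 × 55.845 = 73.7154
Al: 2 × 26.982 = 53.9640
Si: 3 × 28.085 = 84.2550
O: 12 × 15.999 = 191.9880
Summing the contributions gives the formula mass.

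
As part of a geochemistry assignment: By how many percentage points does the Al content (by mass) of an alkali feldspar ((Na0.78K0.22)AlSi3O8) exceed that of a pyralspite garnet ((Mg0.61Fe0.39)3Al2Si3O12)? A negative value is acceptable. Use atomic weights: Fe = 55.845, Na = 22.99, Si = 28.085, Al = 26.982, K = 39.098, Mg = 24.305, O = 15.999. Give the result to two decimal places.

M((Na0.78K0.22)AlSi3O8) = 265.763 g/mol, so wt% Al = 26.982/265.763 × 100 = 10.15%.
M((Mg0.61Fe0.39)3Al2Si3O12) = 440.024 g/mol, so wt% Al = 53.964/440.024 × 100 = 12.26%.
10.15 − 12.26 = -2.11 pp.

-2.11 percentage points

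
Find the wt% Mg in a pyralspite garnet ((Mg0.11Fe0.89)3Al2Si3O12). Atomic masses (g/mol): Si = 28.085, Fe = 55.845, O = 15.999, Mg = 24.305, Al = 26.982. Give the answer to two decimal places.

1.65 mass %

M((Mg0.11Fe0.89)3Al2Si3O12) = 487.334 g/mol.
Mg contributes 0.33 × 24.305 = 8.021 g per mole.
8.021/487.334 = 0.0165 → 1.65%.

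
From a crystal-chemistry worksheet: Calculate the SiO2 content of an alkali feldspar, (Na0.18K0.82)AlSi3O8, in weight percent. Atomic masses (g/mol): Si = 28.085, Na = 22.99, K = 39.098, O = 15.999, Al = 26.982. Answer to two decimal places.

65.44 wt%

Formula mass = 275.428 g/mol.
3 Si → 3.0000 mol SiO2 per formula unit; M(SiO2) = 60.083, so SiO2 mass = 180.249 g.
180.249/275.428 × 100 = 65.44 wt%.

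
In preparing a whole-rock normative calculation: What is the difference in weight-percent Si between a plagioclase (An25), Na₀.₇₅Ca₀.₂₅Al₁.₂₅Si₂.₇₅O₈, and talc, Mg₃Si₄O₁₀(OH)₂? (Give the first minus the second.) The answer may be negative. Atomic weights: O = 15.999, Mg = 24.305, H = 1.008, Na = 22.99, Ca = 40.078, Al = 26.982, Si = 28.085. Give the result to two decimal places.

-0.61 percentage points

First mineral: 77.234 g Si in 266.215 g formula = 29.01 wt% Si.
Second mineral: 112.340 g Si in 379.259 g formula = 29.62 wt% Si.
29.01% − 29.62% gives a difference of -0.61 percentage points.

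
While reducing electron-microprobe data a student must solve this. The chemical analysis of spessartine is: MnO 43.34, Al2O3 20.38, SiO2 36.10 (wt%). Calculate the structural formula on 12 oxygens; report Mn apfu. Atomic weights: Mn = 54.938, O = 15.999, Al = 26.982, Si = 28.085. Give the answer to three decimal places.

3.039 Mn apfu

43.34 wt% MnO ÷ 70.937 g/mol = 0.61096 mol, giving 0.61096 Mn and 0.61096 O.
20.38 wt% Al2O3 ÷ 101.961 g/mol = 0.19988 mol, giving 0.39976 Al and 0.59964 O.
36.10 wt% SiO2 ÷ 60.083 g/mol = 0.60084 mol, giving 0.60084 Si and 1.20168 O.
Oxygen sums to 2.41228; scaling by 12/2.41228 = 4.97455 puts the formula on 12 O.
Mn: 0.61096 × 4.97455 = 3.039 atoms per formula unit.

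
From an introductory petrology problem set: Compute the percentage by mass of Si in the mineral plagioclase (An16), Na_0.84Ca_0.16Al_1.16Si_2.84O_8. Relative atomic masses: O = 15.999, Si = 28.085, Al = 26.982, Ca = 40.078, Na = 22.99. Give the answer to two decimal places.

Formula mass = 0.84·22.99 + 0.16·40.078 + 1.16·26.982 + 2.84·28.085 + 8·15.999 = 264.777 g/mol, of which 79.761 g is Si.
So Si makes up 79.761/264.777 = 0.3012 of the mass, i.e. 30.12%.

30.12 mass %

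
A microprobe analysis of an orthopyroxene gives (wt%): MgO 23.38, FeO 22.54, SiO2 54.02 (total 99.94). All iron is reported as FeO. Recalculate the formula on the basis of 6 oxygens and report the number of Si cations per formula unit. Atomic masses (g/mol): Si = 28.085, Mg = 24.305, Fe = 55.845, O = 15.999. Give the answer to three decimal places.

23.38 wt% MgO ÷ 40.304 g/mol = 0.58009 mol, giving 0.58009 Mg and 0.58009 O.
22.54 wt% FeO ÷ 71.844 g/mol = 0.31374 mol, giving 0.31374 Fe and 0.31374 O.
54.02 wt% SiO2 ÷ 60.083 g/mol = 0.89909 mol, giving 0.89909 Si and 1.79818 O.
Oxygen sums to 2.69201; scaling by 6/2.69201 = 2.22882 puts the formula on 6 O.
Si: 0.89909 × 2.22882 = 2.004 atoms per formula unit.

2.004 Si apfu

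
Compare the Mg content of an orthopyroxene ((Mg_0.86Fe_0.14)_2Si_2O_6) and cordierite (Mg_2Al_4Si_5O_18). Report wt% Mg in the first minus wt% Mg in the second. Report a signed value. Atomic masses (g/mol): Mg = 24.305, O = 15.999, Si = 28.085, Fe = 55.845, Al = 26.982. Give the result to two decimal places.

11.63 percentage points

First mineral: 41.805 g Mg in 209.605 g formula = 19.94 wt% Mg.
Second mineral: 48.610 g Mg in 584.945 g formula = 8.31 wt% Mg.
19.94% − 8.31% gives a difference of 11.63 percentage points.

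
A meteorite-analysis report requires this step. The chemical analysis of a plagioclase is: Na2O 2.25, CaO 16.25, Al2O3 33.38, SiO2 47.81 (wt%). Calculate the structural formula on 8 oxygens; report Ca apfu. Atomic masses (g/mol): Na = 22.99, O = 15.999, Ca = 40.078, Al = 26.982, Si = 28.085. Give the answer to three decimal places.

0.799 Ca apfu

Na2O (M=61.979): mol = 0.03630; Na = 0.07260, O = 0.03630.
CaO (M=56.077): mol = 0.28978; Ca = 0.28978, O = 0.28978.
Al2O3 (M=101.961): mol = 0.32738; Al = 0.65476, O = 0.98214.
SiO2 (M=60.083): mol = 0.79573; Si = 0.79573, O = 1.59146.
ΣO = 2.89968; factor = 8/ΣO = 2.75893.
Ca apfu = 0.28978 × 2.75893 = 0.799.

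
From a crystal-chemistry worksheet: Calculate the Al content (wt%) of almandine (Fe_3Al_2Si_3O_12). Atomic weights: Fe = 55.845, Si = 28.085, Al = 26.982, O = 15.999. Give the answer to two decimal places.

Molar mass of Fe_3Al_2Si_3O_12: 3×55.845 + 2×26.982 + 3×28.085 + 12×15.999 = 497.742 g/mol.
Mass of Al per formula unit: 2 × 26.982 = 53.964 g.
Weight fraction Al = 53.964 / 497.742 = 0.1084.

10.84 wt%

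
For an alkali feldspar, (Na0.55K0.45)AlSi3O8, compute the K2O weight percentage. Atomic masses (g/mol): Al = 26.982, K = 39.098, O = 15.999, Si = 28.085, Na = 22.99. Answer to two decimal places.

7.87 wt%

M((Na0.55K0.45)AlSi3O8) = 269.468 g/mol; M(K2O) = 94.195 g/mol.
Moles K2O per formula unit = 0.45 K ÷ 2 = 0.2250.
K2O fraction = (0.2250 × 94.195) / 269.468 = 21.194/269.468 = 0.0787.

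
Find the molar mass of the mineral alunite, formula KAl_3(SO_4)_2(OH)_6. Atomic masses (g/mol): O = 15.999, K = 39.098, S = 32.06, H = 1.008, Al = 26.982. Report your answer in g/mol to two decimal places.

M = 1×39.098 + 3×26.982 + 2×32.06 + 14×15.999 + 6×1.008

414.20 g/mol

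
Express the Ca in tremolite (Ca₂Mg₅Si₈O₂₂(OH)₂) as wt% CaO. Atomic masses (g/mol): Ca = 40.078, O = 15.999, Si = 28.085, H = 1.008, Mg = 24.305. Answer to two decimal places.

M(Ca₂Mg₅Si₈O₂₂(OH)₂) = 812.353 g/mol; M(CaO) = 56.077 g/mol.
Moles CaO per formula unit = 2 Ca ÷ 1 = 2.0000.
CaO fraction = (2.0000 × 56.077) / 812.353 = 112.154/812.353 = 0.1381.

13.81 wt%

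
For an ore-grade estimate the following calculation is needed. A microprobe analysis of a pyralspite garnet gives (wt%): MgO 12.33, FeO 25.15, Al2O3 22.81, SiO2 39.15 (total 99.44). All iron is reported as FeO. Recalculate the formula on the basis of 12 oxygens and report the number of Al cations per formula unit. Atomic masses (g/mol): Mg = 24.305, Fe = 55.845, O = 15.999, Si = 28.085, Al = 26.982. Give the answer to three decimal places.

MgO: 12.33/40.304 = 0.30592 mol → 0.30592 mol Mg, 0.30592 mol O.
FeO: 25.15/71.844 = 0.35006 mol → 0.35006 mol Fe, 0.35006 mol O.
Al2O3: 22.81/101.961 = 0.22371 mol → 0.44742 mol Al, 0.67113 mol O.
SiO2: 39.15/60.083 = 0.65160 mol → 0.65160 mol Si, 1.30320 mol O.
Total oxygen = 2.63031 mol. Normalization factor = 12/2.63031 = 4.56220.
Al per 12 O = 0.44742 × 4.56220 = 2.041.

2.041 Al apfu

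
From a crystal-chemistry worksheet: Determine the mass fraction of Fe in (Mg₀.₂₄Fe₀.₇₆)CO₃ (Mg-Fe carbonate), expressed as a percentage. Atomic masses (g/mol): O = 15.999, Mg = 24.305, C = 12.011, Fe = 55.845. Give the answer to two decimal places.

39.20 wt%

Molar mass of (Mg₀.₂₄Fe₀.₇₆)CO₃: 0.24*24.305 + 0.76*55.845 + 1*12.011 + 3*15.999 = 108.283 g/mol.
Mass of Fe per formula unit: 0.76 × 55.845 = 42.442 g.
Weight fraction Fe = 42.442 / 108.283 = 0.3920.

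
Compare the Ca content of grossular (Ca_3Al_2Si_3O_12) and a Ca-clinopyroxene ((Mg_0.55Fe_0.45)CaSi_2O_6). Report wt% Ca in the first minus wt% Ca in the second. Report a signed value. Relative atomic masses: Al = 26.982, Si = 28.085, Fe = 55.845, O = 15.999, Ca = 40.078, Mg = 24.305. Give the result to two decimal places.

First mineral: 120.234 g Ca in 450.441 g formula = 26.69 wt% Ca.
Second mineral: 40.078 g Ca in 230.740 g formula = 17.37 wt% Ca.
26.69% − 17.37% gives a difference of 9.32 percentage points.

9.32 percentage points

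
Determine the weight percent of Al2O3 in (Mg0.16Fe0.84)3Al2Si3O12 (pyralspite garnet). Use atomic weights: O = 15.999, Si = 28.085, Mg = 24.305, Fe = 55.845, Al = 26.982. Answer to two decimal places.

Formula mass = 482.603 g/mol.
2 Al → 1.0000 mol Al2O3 per formula unit; M(Al2O3) = 101.961, so Al2O3 mass = 101.961 g.
101.961/482.603 × 100 = 21.13 wt%.

21.13 wt%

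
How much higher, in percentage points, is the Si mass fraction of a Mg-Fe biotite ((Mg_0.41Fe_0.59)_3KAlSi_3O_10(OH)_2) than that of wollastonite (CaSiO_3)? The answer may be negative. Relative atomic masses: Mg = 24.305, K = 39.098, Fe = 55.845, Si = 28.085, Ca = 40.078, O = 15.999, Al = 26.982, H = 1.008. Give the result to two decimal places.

First mineral: 84.255 g Si in 473.080 g formula = 17.81 wt% Si.
Second mineral: 28.085 g Si in 116.160 g formula = 24.18 wt% Si.
17.81% − 24.18% gives a difference of -6.37 percentage points.

-6.37 percentage points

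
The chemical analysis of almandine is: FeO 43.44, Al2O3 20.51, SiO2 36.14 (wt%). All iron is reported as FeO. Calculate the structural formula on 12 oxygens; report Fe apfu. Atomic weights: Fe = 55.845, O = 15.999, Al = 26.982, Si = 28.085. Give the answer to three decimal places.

FeO (M=71.844): mol = 0.60464; Fe = 0.60464, O = 0.60464.
Al2O3 (M=101.961): mol = 0.20116; Al = 0.40232, O = 0.60348.
SiO2 (M=60.083): mol = 0.60150; Si = 0.60150, O = 1.20300.
ΣO = 2.41112; factor = 12/ΣO = 4.97694.
Fe apfu = 0.60464 × 4.97694 = 3.009.

3.009 Fe apfu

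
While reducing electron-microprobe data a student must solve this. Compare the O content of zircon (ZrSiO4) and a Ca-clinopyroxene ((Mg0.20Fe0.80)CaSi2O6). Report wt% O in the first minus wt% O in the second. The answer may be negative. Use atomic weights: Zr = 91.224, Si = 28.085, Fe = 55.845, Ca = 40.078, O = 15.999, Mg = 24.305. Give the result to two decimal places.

O in ZrSiO4: molar mass 183.305 g/mol; 4×15.999 = 63.996 g → 34.91 wt%.
O in (Mg0.20Fe0.80)CaSi2O6: molar mass 241.779 g/mol; 6×15.999 = 95.994 g → 39.70 wt%.
Difference = 34.91 − 39.70 = -4.79 percentage points.

-4.79 percentage points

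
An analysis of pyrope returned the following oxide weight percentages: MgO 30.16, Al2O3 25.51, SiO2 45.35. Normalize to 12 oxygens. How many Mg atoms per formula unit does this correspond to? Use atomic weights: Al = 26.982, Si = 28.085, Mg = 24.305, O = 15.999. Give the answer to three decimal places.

30.16 wt% MgO ÷ 40.304 g/mol = 0.74831 mol, giving 0.74831 Mg and 0.74831 O.
25.51 wt% Al2O3 ÷ 101.961 g/mol = 0.25019 mol, giving 0.50038 Al and 0.75057 O.
45.35 wt% SiO2 ÷ 60.083 g/mol = 0.75479 mol, giving 0.75479 Si and 1.50958 O.
Oxygen sums to 3.00846; scaling by 12/3.00846 = 3.98875 puts the formula on 12 O.
Mg: 0.74831 × 3.98875 = 2.985 atoms per formula unit.

2.985 Mg apfu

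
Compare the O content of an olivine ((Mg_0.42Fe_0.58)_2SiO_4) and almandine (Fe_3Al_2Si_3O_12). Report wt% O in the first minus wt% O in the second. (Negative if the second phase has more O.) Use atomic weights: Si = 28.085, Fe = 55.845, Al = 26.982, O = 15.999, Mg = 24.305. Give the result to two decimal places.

-2.47 percentage points

O in (Mg_0.42Fe_0.58)_2SiO_4: molar mass 177.277 g/mol; 4×15.999 = 63.996 g → 36.10 wt%.
O in Fe_3Al_2Si_3O_12: molar mass 497.742 g/mol; 12×15.999 = 191.988 g → 38.57 wt%.
Difference = 36.10 − 38.57 = -2.47 percentage points.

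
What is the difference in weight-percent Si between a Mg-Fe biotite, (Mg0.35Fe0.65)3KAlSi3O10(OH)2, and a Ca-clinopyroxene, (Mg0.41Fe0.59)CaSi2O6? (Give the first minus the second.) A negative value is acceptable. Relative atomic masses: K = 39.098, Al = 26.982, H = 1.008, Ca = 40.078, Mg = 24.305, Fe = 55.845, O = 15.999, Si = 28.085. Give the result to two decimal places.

-6.29 percentage points

First mineral: 84.255 g Si in 478.757 g formula = 17.60 wt% Si.
Second mineral: 56.170 g Si in 235.156 g formula = 23.89 wt% Si.
17.60% − 23.89% gives a difference of -6.29 percentage points.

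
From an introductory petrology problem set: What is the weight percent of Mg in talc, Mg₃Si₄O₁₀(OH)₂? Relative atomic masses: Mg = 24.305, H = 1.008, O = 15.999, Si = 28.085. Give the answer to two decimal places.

Molar mass of Mg₃Si₄O₁₀(OH)₂: 3*24.305 + 4*28.085 + 12*15.999 + 2*1.008 = 379.259 g/mol.
Mass of Mg per formula unit: 3 × 24.305 = 72.915 g.
Weight fraction Mg = 72.915 / 379.259 = 0.1923.

19.23 mass %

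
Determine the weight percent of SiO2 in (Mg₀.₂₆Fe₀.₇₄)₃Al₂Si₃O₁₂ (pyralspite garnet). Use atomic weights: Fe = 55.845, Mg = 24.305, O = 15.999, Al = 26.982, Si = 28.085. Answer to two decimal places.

Formula mass = 473.141 g/mol.
3 Si → 3.0000 mol SiO2 per formula unit; M(SiO2) = 60.083, so SiO2 mass = 180.249 g.
180.249/473.141 × 100 = 38.10 wt%.

38.10 wt%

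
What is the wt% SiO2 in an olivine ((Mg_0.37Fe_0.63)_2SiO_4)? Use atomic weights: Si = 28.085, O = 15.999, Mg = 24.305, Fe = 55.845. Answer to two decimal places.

33.30 wt%

M((Mg_0.37Fe_0.63)_2SiO_4) = 180.431 g/mol; M(SiO2) = 60.083 g/mol.
Moles SiO2 per formula unit = 1 Si ÷ 1 = 1.0000.
SiO2 fraction = (1.0000 × 60.083) / 180.431 = 60.083/180.431 = 0.3330.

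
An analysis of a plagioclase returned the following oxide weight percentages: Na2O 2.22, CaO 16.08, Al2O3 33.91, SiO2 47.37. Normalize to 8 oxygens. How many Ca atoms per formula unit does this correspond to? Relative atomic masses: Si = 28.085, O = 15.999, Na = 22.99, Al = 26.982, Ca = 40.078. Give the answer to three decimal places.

2.22 wt% Na2O ÷ 61.979 g/mol = 0.03582 mol, giving 0.07164 Na and 0.03582 O.
16.08 wt% CaO ÷ 56.077 g/mol = 0.28675 mol, giving 0.28675 Ca and 0.28675 O.
33.91 wt% Al2O3 ÷ 101.961 g/mol = 0.33258 mol, giving 0.66516 Al and 0.99774 O.
47.37 wt% SiO2 ÷ 60.083 g/mol = 0.78841 mol, giving 0.78841 Si and 1.57682 O.
Oxygen sums to 2.89713; scaling by 8/2.89713 = 2.76135 puts the formula on 8 O.
Ca: 0.28675 × 2.76135 = 0.792 atoms per formula unit.

0.792 Ca apfu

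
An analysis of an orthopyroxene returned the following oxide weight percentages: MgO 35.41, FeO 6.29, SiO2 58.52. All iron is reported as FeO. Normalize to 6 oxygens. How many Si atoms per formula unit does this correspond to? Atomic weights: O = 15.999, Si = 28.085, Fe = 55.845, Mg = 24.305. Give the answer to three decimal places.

MgO (M=40.304): mol = 0.87857; Mg = 0.87857, O = 0.87857.
FeO (M=71.844): mol = 0.08755; Fe = 0.08755, O = 0.08755.
SiO2 (M=60.083): mol = 0.97399; Si = 0.97399, O = 1.94798.
ΣO = 2.91410; factor = 6/ΣO = 2.05895.
Si apfu = 0.97399 × 2.05895 = 2.005.

2.005 Si apfu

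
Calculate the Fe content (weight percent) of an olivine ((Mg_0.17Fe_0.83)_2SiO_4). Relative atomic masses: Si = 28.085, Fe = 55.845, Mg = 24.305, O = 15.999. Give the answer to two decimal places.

48.02 weight percent

M((Mg_0.17Fe_0.83)_2SiO_4) = 193.047 g/mol.
Fe contributes 1.66 × 55.845 = 92.703 g per mole.
92.703/193.047 = 0.4802 → 48.02%.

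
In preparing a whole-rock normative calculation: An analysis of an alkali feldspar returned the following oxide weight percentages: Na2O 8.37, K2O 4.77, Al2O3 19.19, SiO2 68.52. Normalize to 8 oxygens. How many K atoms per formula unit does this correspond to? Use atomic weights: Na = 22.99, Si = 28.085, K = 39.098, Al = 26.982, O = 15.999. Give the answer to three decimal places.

8.37 wt% Na2O ÷ 61.979 g/mol = 0.13505 mol, giving 0.27010 Na and 0.13505 O.
4.77 wt% K2O ÷ 94.195 g/mol = 0.05064 mol, giving 0.10128 K and 0.05064 O.
19.19 wt% Al2O3 ÷ 101.961 g/mol = 0.18821 mol, giving 0.37642 Al and 0.56463 O.
68.52 wt% SiO2 ÷ 60.083 g/mol = 1.14042 mol, giving 1.14042 Si and 2.28084 O.
Oxygen sums to 3.03116; scaling by 8/3.03116 = 2.63925 puts the formula on 8 O.
K: 0.10128 × 2.63925 = 0.267 atoms per formula unit.

0.267 K apfu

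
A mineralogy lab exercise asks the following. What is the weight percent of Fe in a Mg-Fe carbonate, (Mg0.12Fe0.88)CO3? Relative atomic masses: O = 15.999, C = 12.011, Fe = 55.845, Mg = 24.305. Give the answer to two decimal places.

43.85 mass %

Molar mass of (Mg0.12Fe0.88)CO3: 0.12·24.305 + 0.88·55.845 + 1·12.011 + 3·15.999 = 112.068 g/mol.
Mass of Fe per formula unit: 0.88 × 55.845 = 49.144 g.
Weight fraction Fe = 49.144 / 112.068 = 0.4385.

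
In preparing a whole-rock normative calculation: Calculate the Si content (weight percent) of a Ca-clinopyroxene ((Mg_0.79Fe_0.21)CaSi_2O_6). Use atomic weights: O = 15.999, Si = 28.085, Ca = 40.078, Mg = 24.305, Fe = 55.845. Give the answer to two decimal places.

25.17 weight percent

M((Mg_0.79Fe_0.21)CaSi_2O_6) = 223.170 g/mol.
Si contributes 2 × 28.085 = 56.170 g per mole.
56.170/223.170 = 0.2517 → 25.17%.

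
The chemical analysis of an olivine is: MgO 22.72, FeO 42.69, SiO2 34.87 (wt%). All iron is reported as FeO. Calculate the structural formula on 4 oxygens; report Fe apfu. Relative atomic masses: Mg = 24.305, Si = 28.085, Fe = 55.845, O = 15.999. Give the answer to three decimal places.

22.72 wt% MgO ÷ 40.304 g/mol = 0.56372 mol, giving 0.56372 Mg and 0.56372 O.
42.69 wt% FeO ÷ 71.844 g/mol = 0.59420 mol, giving 0.59420 Fe and 0.59420 O.
34.87 wt% SiO2 ÷ 60.083 g/mol = 0.58036 mol, giving 0.58036 Si and 1.16072 O.
Oxygen sums to 2.31864; scaling by 4/2.31864 = 1.72515 puts the formula on 4 O.
Fe: 0.59420 × 1.72515 = 1.025 atoms per formula unit.

1.025 Fe apfu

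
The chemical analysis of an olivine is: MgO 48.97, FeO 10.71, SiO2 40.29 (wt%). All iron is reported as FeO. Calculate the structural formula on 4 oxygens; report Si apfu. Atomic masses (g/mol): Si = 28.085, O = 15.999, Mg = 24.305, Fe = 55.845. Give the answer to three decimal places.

0.992 Si apfu

MgO (M=40.304): mol = 1.21502; Mg = 1.21502, O = 1.21502.
FeO (M=71.844): mol = 0.14907; Fe = 0.14907, O = 0.14907.
SiO2 (M=60.083): mol = 0.67057; Si = 0.67057, O = 1.34114.
ΣO = 2.70523; factor = 4/ΣO = 1.47862.
Si apfu = 0.67057 × 1.47862 = 0.992.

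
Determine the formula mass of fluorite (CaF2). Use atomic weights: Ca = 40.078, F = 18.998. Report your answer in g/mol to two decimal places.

M = 1*40.078 + 2*18.998

78.07 g/mol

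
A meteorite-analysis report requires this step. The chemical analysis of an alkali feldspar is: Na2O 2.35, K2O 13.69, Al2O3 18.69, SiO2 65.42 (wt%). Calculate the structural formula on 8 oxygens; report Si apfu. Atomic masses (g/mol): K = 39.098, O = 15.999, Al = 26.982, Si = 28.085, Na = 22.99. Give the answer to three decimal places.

2.992 Si apfu

Na2O (M=61.979): mol = 0.03792; Na = 0.07584, O = 0.03792.
K2O (M=94.195): mol = 0.14534; K = 0.29068, O = 0.14534.
Al2O3 (M=101.961): mol = 0.18331; Al = 0.36662, O = 0.54993.
SiO2 (M=60.083): mol = 1.08883; Si = 1.08883, O = 2.17766.
ΣO = 2.91085; factor = 8/ΣO = 2.74834.
Si apfu = 1.08883 × 2.74834 = 2.992.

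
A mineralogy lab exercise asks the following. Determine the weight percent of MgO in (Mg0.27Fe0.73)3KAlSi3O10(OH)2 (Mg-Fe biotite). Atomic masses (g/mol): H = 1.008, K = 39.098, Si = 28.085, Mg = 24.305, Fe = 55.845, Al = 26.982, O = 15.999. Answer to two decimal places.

Formula mass = 486.327 g/mol.
0.81 Mg → 0.8100 mol MgO per formula unit; M(MgO) = 40.304, so MgO mass = 32.646 g.
32.646/486.327 × 100 = 6.71 wt%.

6.71 wt%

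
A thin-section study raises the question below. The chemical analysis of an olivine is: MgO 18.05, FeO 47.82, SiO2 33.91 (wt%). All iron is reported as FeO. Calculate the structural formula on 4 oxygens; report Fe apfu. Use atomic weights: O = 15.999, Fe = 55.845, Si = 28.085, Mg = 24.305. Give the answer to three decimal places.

MgO: 18.05/40.304 = 0.44785 mol → 0.44785 mol Mg, 0.44785 mol O.
FeO: 47.82/71.844 = 0.66561 mol → 0.66561 mol Fe, 0.66561 mol O.
SiO2: 33.91/60.083 = 0.56439 mol → 0.56439 mol Si, 1.12878 mol O.
Total oxygen = 2.24224 mol. Normalization factor = 4/2.24224 = 1.78393.
Fe per 4 O = 0.66561 × 1.78393 = 1.187.

1.187 Fe apfu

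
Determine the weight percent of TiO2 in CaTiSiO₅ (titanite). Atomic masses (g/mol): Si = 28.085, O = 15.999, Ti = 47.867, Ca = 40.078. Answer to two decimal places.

Formula mass = 196.025 g/mol.
1 Ti → 1.0000 mol TiO2 per formula unit; M(TiO2) = 79.865, so TiO2 mass = 79.865 g.
79.865/196.025 × 100 = 40.74 wt%.

40.74 wt%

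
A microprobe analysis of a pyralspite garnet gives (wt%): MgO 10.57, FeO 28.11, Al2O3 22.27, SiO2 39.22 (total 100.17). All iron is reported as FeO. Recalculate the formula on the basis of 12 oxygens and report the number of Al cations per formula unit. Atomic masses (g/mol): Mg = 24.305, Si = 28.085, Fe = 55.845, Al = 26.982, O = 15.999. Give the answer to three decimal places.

2.005 Al apfu

10.57 wt% MgO ÷ 40.304 g/mol = 0.26226 mol, giving 0.26226 Mg and 0.26226 O.
28.11 wt% FeO ÷ 71.844 g/mol = 0.39126 mol, giving 0.39126 Fe and 0.39126 O.
22.27 wt% Al2O3 ÷ 101.961 g/mol = 0.21842 mol, giving 0.43684 Al and 0.65526 O.
39.22 wt% SiO2 ÷ 60.083 g/mol = 0.65276 mol, giving 0.65276 Si and 1.30552 O.
Oxygen sums to 2.61430; scaling by 12/2.61430 = 4.59014 puts the formula on 12 O.
Al: 0.43684 × 4.59014 = 2.005 atoms per formula unit.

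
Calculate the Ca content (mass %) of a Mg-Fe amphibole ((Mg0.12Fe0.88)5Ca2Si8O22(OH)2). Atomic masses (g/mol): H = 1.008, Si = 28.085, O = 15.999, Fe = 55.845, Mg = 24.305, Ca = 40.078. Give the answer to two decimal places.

8.43 mass %

Formula mass = 0.60×24.305 + 4.40×55.845 + 2×40.078 + 8×28.085 + 24×15.999 + 2×1.008 = 951.129 g/mol, of which 80.156 g is Ca.
So Ca makes up 80.156/951.129 = 0.0843 of the mass, i.e. 8.43%.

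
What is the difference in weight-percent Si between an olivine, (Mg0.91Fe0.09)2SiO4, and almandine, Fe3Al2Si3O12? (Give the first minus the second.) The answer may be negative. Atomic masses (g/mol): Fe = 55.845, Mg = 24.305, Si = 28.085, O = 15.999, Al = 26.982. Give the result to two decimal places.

2.26 percentage points

M((Mg0.91Fe0.09)2SiO4) = 146.368 g/mol, so wt% Si = 28.085/146.368 × 100 = 19.19%.
M(Fe3Al2Si3O12) = 497.742 g/mol, so wt% Si = 84.255/497.742 × 100 = 16.93%.
19.19 − 16.93 = 2.26 pp.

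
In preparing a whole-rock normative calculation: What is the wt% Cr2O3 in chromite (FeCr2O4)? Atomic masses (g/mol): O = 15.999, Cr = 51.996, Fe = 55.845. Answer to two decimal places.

67.90 wt%

Formula mass = 223.833 g/mol.
2 Cr → 1.0000 mol Cr2O3 per formula unit; M(Cr2O3) = 151.989, so Cr2O3 mass = 151.989 g.
151.989/223.833 × 100 = 67.90 wt%.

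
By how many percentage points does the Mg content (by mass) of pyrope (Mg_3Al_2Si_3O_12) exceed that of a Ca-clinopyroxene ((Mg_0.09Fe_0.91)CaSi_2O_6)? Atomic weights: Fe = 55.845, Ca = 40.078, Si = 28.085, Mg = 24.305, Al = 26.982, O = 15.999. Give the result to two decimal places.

Mg in Mg_3Al_2Si_3O_12: molar mass 403.122 g/mol; 3×24.305 = 72.915 g → 18.09 wt%.
Mg in (Mg_0.09Fe_0.91)CaSi_2O_6: molar mass 245.248 g/mol; 0.09×24.305 = 2.187 g → 0.89 wt%.
Difference = 18.09 − 0.89 = 17.20 percentage points.

17.20 percentage points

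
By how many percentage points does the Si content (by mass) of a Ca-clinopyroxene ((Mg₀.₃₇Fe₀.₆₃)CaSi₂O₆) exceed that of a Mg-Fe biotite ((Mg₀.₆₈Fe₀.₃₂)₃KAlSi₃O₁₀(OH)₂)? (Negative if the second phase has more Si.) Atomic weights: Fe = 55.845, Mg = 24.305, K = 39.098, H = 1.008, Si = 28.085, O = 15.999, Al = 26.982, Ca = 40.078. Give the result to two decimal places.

4.93 percentage points

First mineral: 56.170 g Si in 236.417 g formula = 23.76 wt% Si.
Second mineral: 84.255 g Si in 447.532 g formula = 18.83 wt% Si.
23.76% − 18.83% gives a difference of 4.93 percentage points.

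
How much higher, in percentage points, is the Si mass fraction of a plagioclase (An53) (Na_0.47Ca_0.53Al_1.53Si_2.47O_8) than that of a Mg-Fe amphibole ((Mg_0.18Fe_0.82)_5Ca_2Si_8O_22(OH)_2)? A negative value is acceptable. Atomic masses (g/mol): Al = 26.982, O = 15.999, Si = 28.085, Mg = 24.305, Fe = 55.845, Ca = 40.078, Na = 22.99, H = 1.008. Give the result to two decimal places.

First mineral: 69.370 g Si in 270.691 g formula = 25.63 wt% Si.
Second mineral: 224.680 g Si in 941.667 g formula = 23.86 wt% Si.
25.63% − 23.86% gives a difference of 1.77 percentage points.

1.77 percentage points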